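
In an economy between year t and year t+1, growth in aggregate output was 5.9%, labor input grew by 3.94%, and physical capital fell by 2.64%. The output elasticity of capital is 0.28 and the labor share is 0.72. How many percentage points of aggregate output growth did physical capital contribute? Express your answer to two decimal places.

-0.74

Contribution = share × growth = 0.28 × (-2.64) = -0.7392 pp.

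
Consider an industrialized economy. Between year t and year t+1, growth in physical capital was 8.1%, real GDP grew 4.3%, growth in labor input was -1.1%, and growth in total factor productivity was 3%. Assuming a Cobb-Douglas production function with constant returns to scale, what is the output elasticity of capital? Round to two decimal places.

α = 0.26

gY = gA + α·gK + (1−α)·gL, so gY − gA − gL = α(gK − gL).
4.3 − 3 + 1.1 = α × (8.1 − (-1.1)).
2.4 = 9.2 α, so α = 0.2609.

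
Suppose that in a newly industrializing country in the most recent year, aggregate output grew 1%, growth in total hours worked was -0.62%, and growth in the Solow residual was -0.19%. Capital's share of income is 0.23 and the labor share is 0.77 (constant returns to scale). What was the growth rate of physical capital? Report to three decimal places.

Labor's share = 1 − 0.23 = 0.77.
gY = gA + 0.77×(-0.62) + 0.23×g.
0.23×g = 1 + 0.19 + 0.4774 = 1.6674.
g = 1.6674 / 0.23 = 7.24957%.

7.250%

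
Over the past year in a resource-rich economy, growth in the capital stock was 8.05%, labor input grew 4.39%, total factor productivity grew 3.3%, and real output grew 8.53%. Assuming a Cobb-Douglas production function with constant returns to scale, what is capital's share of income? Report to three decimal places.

0.230

gY = gA + α·gK + (1−α)·gL, so gY − gA − gL = α(gK − gL).
8.53 − 3.3 − 4.39 = α × (8.05 − 4.39).
0.84 = 3.66 α, so α = 0.22951.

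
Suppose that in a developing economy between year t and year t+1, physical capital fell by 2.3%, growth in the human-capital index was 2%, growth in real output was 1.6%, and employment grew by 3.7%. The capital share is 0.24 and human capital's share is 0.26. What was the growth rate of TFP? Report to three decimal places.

-0.218%

Labor's share = 1 − 0.24 − 0.26 = 0.5.
Physical capital: 0.24 × (-2.3) = -0.552 pp.
The human-capital index: 0.26 × 2 = 0.52 pp.
Employment: 0.5 × 3.7 = 1.85 pp.
TFP growth = 1.6 − 1.818 = -0.218%.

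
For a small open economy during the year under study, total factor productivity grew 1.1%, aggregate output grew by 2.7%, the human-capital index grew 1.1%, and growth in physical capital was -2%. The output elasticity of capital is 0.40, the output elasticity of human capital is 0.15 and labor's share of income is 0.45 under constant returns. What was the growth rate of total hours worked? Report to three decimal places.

Labor's share = 1 − 0.4 − 0.15 = 0.45.
gY = gA + 0.4×(-2) + 0.15×1.1 + 0.45×g.
0.45×g = 2.7 − 1.1 + 0.635 = 2.235.
g = 2.235 / 0.45 = 4.96667%.

4.967%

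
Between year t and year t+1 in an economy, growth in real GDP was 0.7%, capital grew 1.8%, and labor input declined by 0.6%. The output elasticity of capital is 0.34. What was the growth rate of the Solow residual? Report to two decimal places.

Labor's share = 1 − 0.34 = 0.66.
Capital: 0.34 × 1.8 = 0.612 pp.
Labor input: 0.66 × (-0.6) = -0.396 pp.
TFP growth = 0.7 − 0.216 = 0.484%.

The Solow residual grew 0.48%.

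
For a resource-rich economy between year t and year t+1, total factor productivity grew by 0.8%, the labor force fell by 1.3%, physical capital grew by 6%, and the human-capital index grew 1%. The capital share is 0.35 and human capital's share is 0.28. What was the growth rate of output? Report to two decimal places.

Labor's share = 1 − 0.35 − 0.28 = 0.37.
Physical capital: 0.35 × 6 = 2.1 pp.
The human-capital index: 0.28 × 1 = 0.28 pp.
The labor force: 0.37 × (-1.3) = -0.481 pp.
Output growth = 0.8 + 1.899 = 2.699%.

2.70%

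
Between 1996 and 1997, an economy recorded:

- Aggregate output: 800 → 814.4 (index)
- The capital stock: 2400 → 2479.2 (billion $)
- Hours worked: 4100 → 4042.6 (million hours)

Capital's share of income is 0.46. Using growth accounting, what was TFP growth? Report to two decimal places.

1.04%

Aggregate output growth = (814.4 − 800) / 800 = 1.8%.
The capital stock growth = (2479.2 − 2400) / 2400 = 3.3%.
Hours worked growth = (4042.6 − 4100) / 4100 = -1.4%.
Labor's share = 1 − 0.46 = 0.54.
The capital stock: 0.46 × 3.3 = 1.518 pp.
Hours worked: 0.54 × (-1.4) = -0.756 pp.
TFP growth = 1.8 − 0.762 = 1.038%.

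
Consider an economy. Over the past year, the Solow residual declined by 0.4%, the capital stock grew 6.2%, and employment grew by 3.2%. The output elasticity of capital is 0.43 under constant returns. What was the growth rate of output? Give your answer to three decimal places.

Output grew 4.090%.

Labor's share = 1 − 0.43 = 0.57.
The capital stock: 0.43 × 6.2 = 2.666 pp.
Employment: 0.57 × 3.2 = 1.824 pp.
Output growth = -0.4 + 4.49 = 4.09%.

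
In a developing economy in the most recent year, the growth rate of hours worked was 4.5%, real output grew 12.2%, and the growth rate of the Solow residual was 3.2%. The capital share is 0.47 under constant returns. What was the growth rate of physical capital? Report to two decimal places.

Physical capital grew 14.07%.

Labor's share = 1 − 0.47 = 0.53.
gY = gA + 0.53×4.5 + 0.47×g.
0.47×g = 12.2 − 3.2 − 2.385 = 6.615.
g = 6.615 / 0.47 = 14.0745%.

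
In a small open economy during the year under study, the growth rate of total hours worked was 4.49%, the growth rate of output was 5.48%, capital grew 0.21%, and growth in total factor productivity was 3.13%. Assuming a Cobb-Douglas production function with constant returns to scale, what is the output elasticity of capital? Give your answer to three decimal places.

gY = gA + α·gK + (1−α)·gL, so gY − gA − gL = α(gK − gL).
5.48 − 3.13 − 4.49 = α × (0.21 − 4.49).
-2.14 = -4.28 α, so α = 0.5.

α = 0.500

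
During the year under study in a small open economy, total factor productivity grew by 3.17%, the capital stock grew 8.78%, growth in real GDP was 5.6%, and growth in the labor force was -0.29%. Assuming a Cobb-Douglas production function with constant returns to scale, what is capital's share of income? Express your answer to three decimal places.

gY = gA + α·gK + (1−α)·gL, so gY − gA − gL = α(gK − gL).
5.6 − 3.17 + 0.29 = α × (8.78 − (-0.29)).
2.72 = 9.07 α, so α = 0.29989.

0.300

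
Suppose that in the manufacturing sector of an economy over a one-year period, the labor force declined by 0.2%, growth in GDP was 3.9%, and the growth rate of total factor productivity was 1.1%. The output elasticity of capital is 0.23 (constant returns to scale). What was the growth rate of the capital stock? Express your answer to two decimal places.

12.84%

Labor's share = 1 − 0.23 = 0.77.
gY = gA + 0.77×(-0.2) + 0.23×g.
0.23×g = 3.9 − 1.1 + 0.154 = 2.954.
g = 2.954 / 0.23 = 12.8435%.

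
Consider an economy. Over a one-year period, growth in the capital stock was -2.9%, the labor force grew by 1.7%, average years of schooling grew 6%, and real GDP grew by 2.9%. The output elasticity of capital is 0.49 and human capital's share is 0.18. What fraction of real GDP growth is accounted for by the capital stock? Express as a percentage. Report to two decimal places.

The capital stock contributed 0.49 × (-2.9) = -1.421 pp.
Share of growth = -1.421 / 2.9 × 100 = -49%.

The capital stock accounted for -49.00% of growth.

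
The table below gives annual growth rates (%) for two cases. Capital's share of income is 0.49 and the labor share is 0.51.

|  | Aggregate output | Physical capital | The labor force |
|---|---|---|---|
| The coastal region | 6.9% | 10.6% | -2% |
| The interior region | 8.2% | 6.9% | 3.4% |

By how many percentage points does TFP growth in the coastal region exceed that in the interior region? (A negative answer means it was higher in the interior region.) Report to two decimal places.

Labor's share = 1 − 0.49 = 0.51.
The coastal region: TFP = 6.9 − 5.194 + 1.02 = 2.726%.
The interior region: TFP = 8.2 − 3.381 − 1.734 = 3.085%.
Difference = 2.726 − (3.085) = -0.359 pp.

-0.36 percentage points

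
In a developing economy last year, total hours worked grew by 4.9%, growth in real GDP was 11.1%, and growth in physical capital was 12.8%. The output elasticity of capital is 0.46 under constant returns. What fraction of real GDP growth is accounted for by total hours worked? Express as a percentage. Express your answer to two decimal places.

Labor's share = 1 − 0.46 = 0.54.
Total hours worked contributed 0.54 × 4.9 = 2.646 pp.
Share of growth = 2.646 / 11.1 × 100 = 23.8378%.

23.84%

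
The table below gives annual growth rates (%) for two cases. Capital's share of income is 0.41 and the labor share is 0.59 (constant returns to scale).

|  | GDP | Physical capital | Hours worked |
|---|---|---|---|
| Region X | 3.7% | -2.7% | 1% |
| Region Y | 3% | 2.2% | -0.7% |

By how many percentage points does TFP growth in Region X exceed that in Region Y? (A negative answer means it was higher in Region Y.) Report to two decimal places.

1.71 percentage points

Labor's share = 1 − 0.41 = 0.59.
Region X: TFP = 3.7 + 1.107 − 0.59 = 4.217%.
Region Y: TFP = 3 − 0.902 + 0.413 = 2.511%.
Difference = 4.217 − (2.511) = 1.706 pp.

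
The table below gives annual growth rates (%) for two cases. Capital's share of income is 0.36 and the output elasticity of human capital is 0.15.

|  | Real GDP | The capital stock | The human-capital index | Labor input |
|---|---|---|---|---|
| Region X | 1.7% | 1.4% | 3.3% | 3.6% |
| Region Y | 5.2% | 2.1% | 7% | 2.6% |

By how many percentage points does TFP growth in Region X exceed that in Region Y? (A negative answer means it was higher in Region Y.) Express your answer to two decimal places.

Labor's share = 1 − 0.36 − 0.15 = 0.49.
Region X: TFP = 1.7 − 0.504 − 0.495 − 1.764 = -1.063%.
Region Y: TFP = 5.2 − 0.756 − 1.05 − 1.274 = 2.12%.
Difference = -1.063 − (2.12) = -3.183 pp.

-3.18 percentage points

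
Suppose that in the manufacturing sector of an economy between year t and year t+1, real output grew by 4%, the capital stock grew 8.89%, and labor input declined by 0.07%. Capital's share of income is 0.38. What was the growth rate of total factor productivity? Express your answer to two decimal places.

Labor's share = 1 − 0.38 = 0.62.
The capital stock: 0.38 × 8.89 = 3.3782 pp.
Labor input: 0.62 × (-0.07) = -0.0434 pp.
TFP growth = 4 − 3.3348 = 0.6652%.

0.67%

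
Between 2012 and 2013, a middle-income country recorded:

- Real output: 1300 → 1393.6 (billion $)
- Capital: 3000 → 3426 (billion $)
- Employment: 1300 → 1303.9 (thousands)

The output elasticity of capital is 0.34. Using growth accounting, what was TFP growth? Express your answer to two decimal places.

Real output growth = (1393.6 − 1300) / 1300 = 7.2%.
Capital growth = (3426 − 3000) / 3000 = 14.2%.
Employment growth = (1303.9 − 1300) / 1300 = 0.3%.
Labor's share = 1 − 0.34 = 0.66.
Capital: 0.34 × 14.2 = 4.828 pp.
Employment: 0.66 × 0.3 = 0.198 pp.
TFP growth = 7.2 − 5.026 = 2.174%.

2.17%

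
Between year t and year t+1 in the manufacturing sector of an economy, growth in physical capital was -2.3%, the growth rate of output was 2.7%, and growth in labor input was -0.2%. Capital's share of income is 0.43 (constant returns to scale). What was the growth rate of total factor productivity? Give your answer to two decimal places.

3.80%

Labor's share = 1 − 0.43 = 0.57.
Physical capital: 0.43 × (-2.3) = -0.989 pp.
Labor input: 0.57 × (-0.2) = -0.114 pp.
TFP growth = 2.7 + 1.103 = 3.803%.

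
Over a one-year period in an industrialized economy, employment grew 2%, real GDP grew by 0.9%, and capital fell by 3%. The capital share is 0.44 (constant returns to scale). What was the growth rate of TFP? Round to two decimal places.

Labor's share = 1 − 0.44 = 0.56.
Capital: 0.44 × (-3) = -1.32 pp.
Employment: 0.56 × 2 = 1.12 pp.
TFP growth = 0.9 + 0.2 = 1.1%.

1.10%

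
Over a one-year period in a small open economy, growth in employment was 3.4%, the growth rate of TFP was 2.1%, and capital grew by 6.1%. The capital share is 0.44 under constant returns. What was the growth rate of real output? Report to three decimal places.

6.688%

Labor's share = 1 − 0.44 = 0.56.
Capital: 0.44 × 6.1 = 2.684 pp.
Employment: 0.56 × 3.4 = 1.904 pp.
Output growth = 2.1 + 4.588 = 6.688%.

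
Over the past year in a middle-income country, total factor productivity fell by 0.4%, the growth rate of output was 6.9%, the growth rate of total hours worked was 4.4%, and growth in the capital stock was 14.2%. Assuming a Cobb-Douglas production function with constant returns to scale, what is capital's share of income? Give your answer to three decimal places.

gY = gA + α·gK + (1−α)·gL, so gY − gA − gL = α(gK − gL).
6.9 + 0.4 − 4.4 = α × (14.2 − 4.4).
2.9 = 9.8 α, so α = 0.29592.

Capital's share of income is 0.296.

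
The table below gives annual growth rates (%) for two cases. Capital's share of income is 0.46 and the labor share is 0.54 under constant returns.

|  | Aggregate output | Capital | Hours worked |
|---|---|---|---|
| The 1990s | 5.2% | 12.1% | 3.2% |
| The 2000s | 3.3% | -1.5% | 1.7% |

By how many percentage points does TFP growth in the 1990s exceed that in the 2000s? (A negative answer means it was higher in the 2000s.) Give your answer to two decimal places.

-5.17 percentage points

Labor's share = 1 − 0.46 = 0.54.
The 1990s: TFP = 5.2 − 5.566 − 1.728 = -2.094%.
The 2000s: TFP = 3.3 + 0.69 − 0.918 = 3.072%.
Difference = -2.094 − (3.072) = -5.166 pp.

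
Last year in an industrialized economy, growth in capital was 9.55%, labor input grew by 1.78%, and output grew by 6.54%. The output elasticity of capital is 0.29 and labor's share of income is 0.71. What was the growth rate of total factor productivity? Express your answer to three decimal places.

Total factor productivity growth was 2.507%.

Labor's share = 1 − 0.29 = 0.71.
Capital: 0.29 × 9.55 = 2.7695 pp.
Labor input: 0.71 × 1.78 = 1.2638 pp.
TFP growth = 6.54 − 4.0333 = 2.5067%.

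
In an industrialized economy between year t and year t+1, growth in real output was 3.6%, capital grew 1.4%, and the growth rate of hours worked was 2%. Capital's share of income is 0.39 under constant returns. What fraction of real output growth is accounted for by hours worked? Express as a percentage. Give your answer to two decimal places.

33.89%

Labor's share = 1 − 0.39 = 0.61.
Hours worked contributed 0.61 × 2 = 1.22 pp.
Share of growth = 1.22 / 3.6 × 100 = 33.8889%.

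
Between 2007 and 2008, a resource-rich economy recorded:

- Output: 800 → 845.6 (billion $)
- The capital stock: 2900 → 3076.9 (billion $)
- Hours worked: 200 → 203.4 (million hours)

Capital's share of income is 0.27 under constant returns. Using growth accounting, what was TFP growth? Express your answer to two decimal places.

TFP grew 2.81%.

Output growth = (845.6 − 800) / 800 = 5.7%.
The capital stock growth = (3076.9 − 2900) / 2900 = 6.1%.
Hours worked growth = (203.4 − 200) / 200 = 1.7%.
Labor's share = 1 − 0.27 = 0.73.
The capital stock: 0.27 × 6.1 = 1.647 pp.
Hours worked: 0.73 × 1.7 = 1.241 pp.
TFP growth = 5.7 − 2.888 = 2.812%.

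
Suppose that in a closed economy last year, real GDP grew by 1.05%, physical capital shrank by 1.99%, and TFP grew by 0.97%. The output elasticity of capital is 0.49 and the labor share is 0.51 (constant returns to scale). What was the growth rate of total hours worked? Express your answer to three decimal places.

Labor's share = 1 − 0.49 = 0.51.
gY = gA + 0.49×(-1.99) + 0.51×g.
0.51×g = 1.05 − 0.97 + 0.9751 = 1.0551.
g = 1.0551 / 0.51 = 2.06882%.

2.069%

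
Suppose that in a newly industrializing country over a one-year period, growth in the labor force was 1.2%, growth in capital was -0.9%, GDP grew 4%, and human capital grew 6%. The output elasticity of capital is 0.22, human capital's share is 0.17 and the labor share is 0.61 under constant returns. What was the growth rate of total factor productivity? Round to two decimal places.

2.45%

Labor's share = 1 − 0.22 − 0.17 = 0.61.
Capital: 0.22 × (-0.9) = -0.198 pp.
Human capital: 0.17 × 6 = 1.02 pp.
The labor force: 0.61 × 1.2 = 0.732 pp.
TFP growth = 4 − 1.554 = 2.446%.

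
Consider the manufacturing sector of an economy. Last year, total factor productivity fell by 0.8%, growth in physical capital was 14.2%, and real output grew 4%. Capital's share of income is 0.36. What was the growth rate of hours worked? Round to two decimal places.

-0.49%

Labor's share = 1 − 0.36 = 0.64.
gY = gA + 0.36×14.2 + 0.64×g.
0.64×g = 4 + 0.8 − 5.112 = -0.312.
g = -0.312 / 0.64 = -0.4875%.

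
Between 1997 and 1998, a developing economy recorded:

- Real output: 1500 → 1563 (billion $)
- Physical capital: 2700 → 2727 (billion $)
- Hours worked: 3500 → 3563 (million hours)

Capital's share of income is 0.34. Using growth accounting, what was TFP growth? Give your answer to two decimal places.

TFP grew 2.67%.

Real output growth = (1563 − 1500) / 1500 = 4.2%.
Physical capital growth = (2727 − 2700) / 2700 = 1%.
Hours worked growth = (3563 − 3500) / 3500 = 1.8%.
Labor's share = 1 − 0.34 = 0.66.
Physical capital: 0.34 × 1 = 0.34 pp.
Hours worked: 0.66 × 1.8 = 1.188 pp.
TFP growth = 4.2 − 1.528 = 2.672%.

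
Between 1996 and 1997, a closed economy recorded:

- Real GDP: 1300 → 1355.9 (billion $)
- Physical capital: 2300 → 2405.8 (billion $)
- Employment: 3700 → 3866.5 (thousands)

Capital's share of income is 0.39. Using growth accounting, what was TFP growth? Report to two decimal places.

-0.24%

Real GDP growth = (1355.9 − 1300) / 1300 = 4.3%.
Physical capital growth = (2405.8 − 2300) / 2300 = 4.6%.
Employment growth = (3866.5 − 3700) / 3700 = 4.5%.
Labor's share = 1 − 0.39 = 0.61.
Physical capital: 0.39 × 4.6 = 1.794 pp.
Employment: 0.61 × 4.5 = 2.745 pp.
TFP growth = 4.3 − 4.539 = -0.239%.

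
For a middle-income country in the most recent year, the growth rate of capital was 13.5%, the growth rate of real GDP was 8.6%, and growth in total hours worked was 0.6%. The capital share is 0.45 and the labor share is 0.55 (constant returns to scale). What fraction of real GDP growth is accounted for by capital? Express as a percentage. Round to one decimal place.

Capital contributed 0.45 × 13.5 = 6.075 pp.
Share of growth = 6.075 / 8.6 × 100 = 70.64%.

Capital accounted for 70.6% of growth.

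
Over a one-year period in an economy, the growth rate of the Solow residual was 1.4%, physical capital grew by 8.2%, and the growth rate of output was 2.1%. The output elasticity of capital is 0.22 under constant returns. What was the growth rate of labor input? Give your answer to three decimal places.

Labor's share = 1 − 0.22 = 0.78.
gY = gA + 0.22×8.2 + 0.78×g.
0.78×g = 2.1 − 1.4 − 1.804 = -1.104.
g = -1.104 / 0.78 = -1.41538%.

-1.415%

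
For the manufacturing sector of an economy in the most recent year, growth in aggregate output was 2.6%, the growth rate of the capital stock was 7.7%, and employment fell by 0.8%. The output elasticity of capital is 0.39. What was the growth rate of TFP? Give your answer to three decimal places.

0.085%

Labor's share = 1 − 0.39 = 0.61.
The capital stock: 0.39 × 7.7 = 3.003 pp.
Employment: 0.61 × (-0.8) = -0.488 pp.
TFP growth = 2.6 − 2.515 = 0.085%.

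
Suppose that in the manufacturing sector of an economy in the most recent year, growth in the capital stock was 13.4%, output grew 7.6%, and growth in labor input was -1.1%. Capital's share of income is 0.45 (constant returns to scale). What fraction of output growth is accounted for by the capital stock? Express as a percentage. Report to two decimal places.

The capital stock accounted for 79.34% of growth.

The capital stock contributed 0.45 × 13.4 = 6.03 pp.
Share of growth = 6.03 / 7.6 × 100 = 79.3421%.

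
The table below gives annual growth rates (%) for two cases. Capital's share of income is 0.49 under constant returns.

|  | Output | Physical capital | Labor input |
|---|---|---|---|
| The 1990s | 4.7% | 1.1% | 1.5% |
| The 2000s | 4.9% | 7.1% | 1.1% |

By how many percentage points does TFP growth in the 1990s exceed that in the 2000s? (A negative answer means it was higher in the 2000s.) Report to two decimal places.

2.54 percentage points

Labor's share = 1 − 0.49 = 0.51.
The 1990s: TFP = 4.7 − 0.539 − 0.765 = 3.396%.
The 2000s: TFP = 4.9 − 3.479 − 0.561 = 0.86%.
Difference = 3.396 − (0.86) = 2.536 pp.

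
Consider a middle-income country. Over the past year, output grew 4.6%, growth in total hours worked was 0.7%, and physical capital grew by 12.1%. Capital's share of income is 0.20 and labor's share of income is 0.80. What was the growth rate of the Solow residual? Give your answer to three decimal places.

The Solow residual growth was 1.620%.

Labor's share = 1 − 0.2 = 0.8.
Physical capital: 0.2 × 12.1 = 2.42 pp.
Total hours worked: 0.8 × 0.7 = 0.56 pp.
TFP growth = 4.6 − 2.98 = 1.62%.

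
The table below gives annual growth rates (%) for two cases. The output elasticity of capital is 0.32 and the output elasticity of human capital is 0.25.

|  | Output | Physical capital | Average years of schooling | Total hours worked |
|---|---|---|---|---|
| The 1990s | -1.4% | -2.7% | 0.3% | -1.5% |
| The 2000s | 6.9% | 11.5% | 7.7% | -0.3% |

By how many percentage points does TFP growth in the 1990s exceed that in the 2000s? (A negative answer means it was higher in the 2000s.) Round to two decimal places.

Labor's share = 1 − 0.32 − 0.25 = 0.43.
The 1990s: TFP = -1.4 + 0.864 − 0.075 + 0.645 = 0.034%.
The 2000s: TFP = 6.9 − 3.68 − 1.925 + 0.129 = 1.424%.
Difference = 0.034 − (1.424) = -1.39 pp.

-1.39 percentage points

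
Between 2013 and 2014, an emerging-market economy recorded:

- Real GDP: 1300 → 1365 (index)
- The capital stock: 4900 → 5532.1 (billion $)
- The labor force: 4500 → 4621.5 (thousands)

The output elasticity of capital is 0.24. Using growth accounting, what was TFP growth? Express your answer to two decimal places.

Real GDP growth = (1365 − 1300) / 1300 = 5%.
The capital stock growth = (5532.1 − 4900) / 4900 = 12.9%.
The labor force growth = (4621.5 − 4500) / 4500 = 2.7%.
Labor's share = 1 − 0.24 = 0.76.
The capital stock: 0.24 × 12.9 = 3.096 pp.
The labor force: 0.76 × 2.7 = 2.052 pp.
TFP growth = 5 − 5.148 = -0.148%.

-0.15%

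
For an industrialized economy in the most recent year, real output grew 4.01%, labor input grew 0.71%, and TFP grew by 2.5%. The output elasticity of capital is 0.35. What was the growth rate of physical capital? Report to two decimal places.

Labor's share = 1 − 0.35 = 0.65.
gY = gA + 0.65×0.71 + 0.35×g.
0.35×g = 4.01 − 2.5 − 0.4615 = 1.0485.
g = 1.0485 / 0.35 = 2.9957%.

3.00%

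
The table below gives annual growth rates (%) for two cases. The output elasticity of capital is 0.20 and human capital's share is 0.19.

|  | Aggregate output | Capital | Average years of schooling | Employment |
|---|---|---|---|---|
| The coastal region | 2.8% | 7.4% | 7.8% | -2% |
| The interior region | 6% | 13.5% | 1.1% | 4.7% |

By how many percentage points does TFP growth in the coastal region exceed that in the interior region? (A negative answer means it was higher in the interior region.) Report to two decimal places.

0.83 percentage points

Labor's share = 1 − 0.2 − 0.19 = 0.61.
The coastal region: TFP = 2.8 − 1.48 − 1.482 + 1.22 = 1.058%.
The interior region: TFP = 6 − 2.7 − 0.209 − 2.867 = 0.224%.
Difference = 1.058 − (0.224) = 0.834 pp.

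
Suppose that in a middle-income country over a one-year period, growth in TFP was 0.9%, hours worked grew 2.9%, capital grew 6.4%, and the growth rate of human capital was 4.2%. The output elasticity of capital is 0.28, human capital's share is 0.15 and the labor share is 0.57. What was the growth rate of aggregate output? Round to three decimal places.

4.975%

Labor's share = 1 − 0.28 − 0.15 = 0.57.
Capital: 0.28 × 6.4 = 1.792 pp.
Human capital: 0.15 × 4.2 = 0.63 pp.
Hours worked: 0.57 × 2.9 = 1.653 pp.
Output growth = 0.9 + 4.075 = 4.975%.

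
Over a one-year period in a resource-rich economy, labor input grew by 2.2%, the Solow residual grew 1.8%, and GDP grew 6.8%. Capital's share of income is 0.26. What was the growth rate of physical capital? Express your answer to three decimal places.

Labor's share = 1 − 0.26 = 0.74.
gY = gA + 0.74×2.2 + 0.26×g.
0.26×g = 6.8 − 1.8 − 1.628 = 3.372.
g = 3.372 / 0.26 = 12.96923%.

12.969%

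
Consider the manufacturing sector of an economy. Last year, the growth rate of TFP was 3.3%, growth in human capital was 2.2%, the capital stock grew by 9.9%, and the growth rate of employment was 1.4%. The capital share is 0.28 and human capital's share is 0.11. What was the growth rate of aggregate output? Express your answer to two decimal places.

Labor's share = 1 − 0.28 − 0.11 = 0.61.
The capital stock: 0.28 × 9.9 = 2.772 pp.
Human capital: 0.11 × 2.2 = 0.242 pp.
Employment: 0.61 × 1.4 = 0.854 pp.
Output growth = 3.3 + 3.868 = 7.168%.

7.17%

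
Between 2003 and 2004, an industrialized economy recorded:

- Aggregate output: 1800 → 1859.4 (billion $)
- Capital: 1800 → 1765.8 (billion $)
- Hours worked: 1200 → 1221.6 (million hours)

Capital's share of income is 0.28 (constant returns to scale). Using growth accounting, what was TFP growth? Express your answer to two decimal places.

Aggregate output growth = (1859.4 − 1800) / 1800 = 3.3%.
Capital growth = (1765.8 − 1800) / 1800 = -1.9%.
Hours worked growth = (1221.6 − 1200) / 1200 = 1.8%.
Labor's share = 1 − 0.28 = 0.72.
Capital: 0.28 × (-1.9) = -0.532 pp.
Hours worked: 0.72 × 1.8 = 1.296 pp.
TFP growth = 3.3 − 0.764 = 2.536%.

2.54%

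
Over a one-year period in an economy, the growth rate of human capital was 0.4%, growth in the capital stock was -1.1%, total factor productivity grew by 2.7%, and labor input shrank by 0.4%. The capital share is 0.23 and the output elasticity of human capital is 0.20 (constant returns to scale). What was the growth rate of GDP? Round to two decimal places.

GDP growth was 2.30%.

Labor's share = 1 − 0.23 − 0.2 = 0.57.
The capital stock: 0.23 × (-1.1) = -0.253 pp.
Human capital: 0.2 × 0.4 = 0.08 pp.
Labor input: 0.57 × (-0.4) = -0.228 pp.
Output growth = 2.7 + (-0.401) = 2.299%.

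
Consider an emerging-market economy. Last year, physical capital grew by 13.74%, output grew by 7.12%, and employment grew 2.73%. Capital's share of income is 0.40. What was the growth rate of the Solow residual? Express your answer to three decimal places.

Labor's share = 1 − 0.4 = 0.6.
Physical capital: 0.4 × 13.74 = 5.496 pp.
Employment: 0.6 × 2.73 = 1.638 pp.
TFP growth = 7.12 − 7.134 = -0.014%.

-0.014%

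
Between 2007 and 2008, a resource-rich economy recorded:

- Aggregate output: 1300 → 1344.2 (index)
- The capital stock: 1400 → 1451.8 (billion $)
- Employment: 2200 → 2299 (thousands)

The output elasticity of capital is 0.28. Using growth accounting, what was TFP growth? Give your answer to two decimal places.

Aggregate output growth = (1344.2 − 1300) / 1300 = 3.4%.
The capital stock growth = (1451.8 − 1400) / 1400 = 3.7%.
Employment growth = (2299 − 2200) / 2200 = 4.5%.
Labor's share = 1 − 0.28 = 0.72.
The capital stock: 0.28 × 3.7 = 1.036 pp.
Employment: 0.72 × 4.5 = 3.24 pp.
TFP growth = 3.4 − 4.276 = -0.876%.

-0.88%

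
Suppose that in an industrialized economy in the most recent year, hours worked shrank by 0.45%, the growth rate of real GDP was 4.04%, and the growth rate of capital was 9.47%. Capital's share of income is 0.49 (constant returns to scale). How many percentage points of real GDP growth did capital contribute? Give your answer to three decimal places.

Contribution = share × growth = 0.49 × 9.47 = 4.6403 pp.

4.640 pp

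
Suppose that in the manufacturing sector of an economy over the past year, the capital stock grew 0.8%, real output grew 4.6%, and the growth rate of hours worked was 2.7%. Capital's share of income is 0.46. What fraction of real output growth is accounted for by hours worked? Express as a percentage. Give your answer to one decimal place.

31.7%

Labor's share = 1 − 0.46 = 0.54.
Hours worked contributed 0.54 × 2.7 = 1.458 pp.
Share of growth = 1.458 / 4.6 × 100 = 31.696%.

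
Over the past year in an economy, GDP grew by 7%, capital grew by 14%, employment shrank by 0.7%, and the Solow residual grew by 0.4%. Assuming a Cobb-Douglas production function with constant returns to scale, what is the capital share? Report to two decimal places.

The capital share is 0.50.

gY = gA + α·gK + (1−α)·gL, so gY − gA − gL = α(gK − gL).
7 − 0.4 + 0.7 = α × (14 − (-0.7)).
7.3 = 14.7 α, so α = 0.4966.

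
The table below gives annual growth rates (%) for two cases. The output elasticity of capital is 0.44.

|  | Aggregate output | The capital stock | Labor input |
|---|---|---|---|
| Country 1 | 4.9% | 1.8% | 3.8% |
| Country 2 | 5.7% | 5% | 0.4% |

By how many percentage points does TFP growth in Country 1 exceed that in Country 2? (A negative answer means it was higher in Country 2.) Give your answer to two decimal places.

-1.30 percentage points

Labor's share = 1 − 0.44 = 0.56.
Country 1: TFP = 4.9 − 0.792 − 2.128 = 1.98%.
Country 2: TFP = 5.7 − 2.2 − 0.224 = 3.276%.
Difference = 1.98 − (3.276) = -1.296 pp.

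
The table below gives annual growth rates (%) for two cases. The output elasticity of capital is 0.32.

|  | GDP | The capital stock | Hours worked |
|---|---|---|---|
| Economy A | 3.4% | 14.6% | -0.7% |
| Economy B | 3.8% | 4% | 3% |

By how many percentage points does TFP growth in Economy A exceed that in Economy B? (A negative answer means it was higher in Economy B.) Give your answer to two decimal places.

-1.28 percentage points

Labor's share = 1 − 0.32 = 0.68.
Economy A: TFP = 3.4 − 4.672 + 0.476 = -0.796%.
Economy B: TFP = 3.8 − 1.28 − 2.04 = 0.48%.
Difference = -0.796 − (0.48) = -1.276 pp.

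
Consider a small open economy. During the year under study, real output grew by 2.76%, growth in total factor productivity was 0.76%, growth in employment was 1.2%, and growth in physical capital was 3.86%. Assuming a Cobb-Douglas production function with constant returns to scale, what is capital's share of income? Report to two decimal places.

gY = gA + α·gK + (1−α)·gL, so gY − gA − gL = α(gK − gL).
2.76 − 0.76 − 1.2 = α × (3.86 − 1.2).
0.8 = 2.66 α, so α = 0.3008.

α = 0.30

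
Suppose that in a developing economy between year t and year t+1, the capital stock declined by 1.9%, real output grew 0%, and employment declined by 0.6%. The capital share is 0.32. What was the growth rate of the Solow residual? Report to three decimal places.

1.016%

Labor's share = 1 − 0.32 = 0.68.
The capital stock: 0.32 × (-1.9) = -0.608 pp.
Employment: 0.68 × (-0.6) = -0.408 pp.
TFP growth = 0 + 1.016 = 1.016%.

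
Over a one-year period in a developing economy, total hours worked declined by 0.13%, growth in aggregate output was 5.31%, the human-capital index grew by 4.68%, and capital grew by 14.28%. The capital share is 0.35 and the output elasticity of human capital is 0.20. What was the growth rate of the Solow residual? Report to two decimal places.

-0.57%

Labor's share = 1 − 0.35 − 0.2 = 0.45.
Capital: 0.35 × 14.28 = 4.998 pp.
The human-capital index: 0.2 × 4.68 = 0.936 pp.
Total hours worked: 0.45 × (-0.13) = -0.0585 pp.
TFP growth = 5.31 − 5.8755 = -0.5655%.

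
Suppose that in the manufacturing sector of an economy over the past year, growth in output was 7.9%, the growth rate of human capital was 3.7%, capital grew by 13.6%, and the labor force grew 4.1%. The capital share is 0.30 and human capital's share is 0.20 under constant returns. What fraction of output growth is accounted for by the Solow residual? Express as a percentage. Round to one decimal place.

Labor's share = 1 − 0.3 − 0.2 = 0.5.
Capital: 0.3 × 13.6 = 4.08 pp.
Human capital: 0.2 × 3.7 = 0.74 pp.
The labor force: 0.5 × 4.1 = 2.05 pp.
TFP growth = 7.9 − 6.87 = 1.03%.
TFP share of growth = 1.03 / 7.9 × 100 = 13.038%.

The Solow residual accounted for 13.0% of growth.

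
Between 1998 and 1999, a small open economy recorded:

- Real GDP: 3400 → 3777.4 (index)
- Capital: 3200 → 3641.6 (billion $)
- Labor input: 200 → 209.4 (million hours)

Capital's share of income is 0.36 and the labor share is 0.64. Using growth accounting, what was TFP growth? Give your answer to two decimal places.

Real GDP growth = (3777.4 − 3400) / 3400 = 11.1%.
Capital growth = (3641.6 − 3200) / 3200 = 13.8%.
Labor input growth = (209.4 − 200) / 200 = 4.7%.
Labor's share = 1 − 0.36 = 0.64.
Capital: 0.36 × 13.8 = 4.968 pp.
Labor input: 0.64 × 4.7 = 3.008 pp.
TFP growth = 11.1 − 7.976 = 3.124%.

3.12%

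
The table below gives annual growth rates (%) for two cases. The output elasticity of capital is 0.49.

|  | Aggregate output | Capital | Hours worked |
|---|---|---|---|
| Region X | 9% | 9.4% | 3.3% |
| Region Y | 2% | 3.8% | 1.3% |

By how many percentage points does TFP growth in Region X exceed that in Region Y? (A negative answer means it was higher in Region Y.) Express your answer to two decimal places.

Labor's share = 1 − 0.49 = 0.51.
Region X: TFP = 9 − 4.606 − 1.683 = 2.711%.
Region Y: TFP = 2 − 1.862 − 0.663 = -0.525%.
Difference = 2.711 − (-0.525) = 3.236 pp.

3.24 percentage points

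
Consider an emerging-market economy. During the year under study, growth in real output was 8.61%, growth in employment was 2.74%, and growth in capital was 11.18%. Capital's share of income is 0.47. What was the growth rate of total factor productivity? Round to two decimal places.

Labor's share = 1 − 0.47 = 0.53.
Capital: 0.47 × 11.18 = 5.2546 pp.
Employment: 0.53 × 2.74 = 1.4522 pp.
TFP growth = 8.61 − 6.7068 = 1.9032%.

Total factor productivity growth was 1.90%.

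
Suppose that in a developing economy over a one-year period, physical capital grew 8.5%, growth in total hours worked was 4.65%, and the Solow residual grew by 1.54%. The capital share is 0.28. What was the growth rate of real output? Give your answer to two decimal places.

7.27%

Labor's share = 1 − 0.28 = 0.72.
Physical capital: 0.28 × 8.5 = 2.38 pp.
Total hours worked: 0.72 × 4.65 = 3.348 pp.
Output growth = 1.54 + 5.728 = 7.268%.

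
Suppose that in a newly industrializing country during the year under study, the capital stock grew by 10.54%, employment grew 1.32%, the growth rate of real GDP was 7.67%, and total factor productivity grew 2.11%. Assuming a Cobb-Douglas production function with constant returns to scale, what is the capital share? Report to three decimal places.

gY = gA + α·gK + (1−α)·gL, so gY − gA − gL = α(gK − gL).
7.67 − 2.11 − 1.32 = α × (10.54 − 1.32).
4.24 = 9.22 α, so α = 0.45987.

α = 0.460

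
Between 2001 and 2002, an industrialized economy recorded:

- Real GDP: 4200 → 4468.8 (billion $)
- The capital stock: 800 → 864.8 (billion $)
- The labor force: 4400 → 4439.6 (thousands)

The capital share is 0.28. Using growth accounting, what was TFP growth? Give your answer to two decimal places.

TFP grew 3.48%.

Real GDP growth = (4468.8 − 4200) / 4200 = 6.4%.
The capital stock growth = (864.8 − 800) / 800 = 8.1%.
The labor force growth = (4439.6 − 4400) / 4400 = 0.9%.
Labor's share = 1 − 0.28 = 0.72.
The capital stock: 0.28 × 8.1 = 2.268 pp.
The labor force: 0.72 × 0.9 = 0.648 pp.
TFP growth = 6.4 − 2.916 = 3.484%.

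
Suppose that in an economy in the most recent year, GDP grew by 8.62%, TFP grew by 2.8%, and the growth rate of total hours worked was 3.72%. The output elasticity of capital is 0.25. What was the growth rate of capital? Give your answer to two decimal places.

Labor's share = 1 − 0.25 = 0.75.
gY = gA + 0.75×3.72 + 0.25×g.
0.25×g = 8.62 − 2.8 − 2.79 = 3.03.
g = 3.03 / 0.25 = 12.12%.

12.12%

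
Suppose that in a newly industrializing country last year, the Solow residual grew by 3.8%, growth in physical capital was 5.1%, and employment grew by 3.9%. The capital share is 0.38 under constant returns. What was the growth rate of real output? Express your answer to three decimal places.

Labor's share = 1 − 0.38 = 0.62.
Physical capital: 0.38 × 5.1 = 1.938 pp.
Employment: 0.62 × 3.9 = 2.418 pp.
Output growth = 3.8 + 4.356 = 8.156%.

Real output grew 8.156%.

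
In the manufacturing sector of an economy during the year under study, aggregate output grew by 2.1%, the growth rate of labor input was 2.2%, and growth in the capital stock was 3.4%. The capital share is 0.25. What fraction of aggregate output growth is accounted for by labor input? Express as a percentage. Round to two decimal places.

Labor's share = 1 − 0.25 = 0.75.
Labor input contributed 0.75 × 2.2 = 1.65 pp.
Share of growth = 1.65 / 2.1 × 100 = 78.5714%.

Labor input accounted for 78.57% of growth.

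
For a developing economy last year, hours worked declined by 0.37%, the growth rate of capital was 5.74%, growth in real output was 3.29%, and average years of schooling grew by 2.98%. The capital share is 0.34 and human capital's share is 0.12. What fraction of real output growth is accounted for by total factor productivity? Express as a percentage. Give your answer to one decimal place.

Labor's share = 1 − 0.34 − 0.12 = 0.54.
Capital: 0.34 × 5.74 = 1.9516 pp.
Average years of schooling: 0.12 × 2.98 = 0.3576 pp.
Hours worked: 0.54 × (-0.37) = -0.1998 pp.
TFP growth = 3.29 − 2.1094 = 1.1806%.
TFP share of growth = 1.1806 / 3.29 × 100 = 35.884%.

35.9%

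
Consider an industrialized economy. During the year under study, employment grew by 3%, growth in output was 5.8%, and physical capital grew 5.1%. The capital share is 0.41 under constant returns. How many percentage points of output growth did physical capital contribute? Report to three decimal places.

Contribution = share × growth = 0.41 × 5.1 = 2.091 pp.

2.091 percentage points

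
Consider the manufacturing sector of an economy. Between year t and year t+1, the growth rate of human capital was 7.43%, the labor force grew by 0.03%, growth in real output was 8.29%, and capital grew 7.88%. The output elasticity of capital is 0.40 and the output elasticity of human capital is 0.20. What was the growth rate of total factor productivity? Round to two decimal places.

Labor's share = 1 − 0.4 − 0.2 = 0.4.
Capital: 0.4 × 7.88 = 3.152 pp.
Human capital: 0.2 × 7.43 = 1.486 pp.
The labor force: 0.4 × 0.03 = 0.012 pp.
TFP growth = 8.29 − 4.65 = 3.64%.

3.64%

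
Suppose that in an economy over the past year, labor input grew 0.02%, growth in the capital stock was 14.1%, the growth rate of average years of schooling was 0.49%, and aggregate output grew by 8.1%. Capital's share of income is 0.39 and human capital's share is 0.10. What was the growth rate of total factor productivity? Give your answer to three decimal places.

Labor's share = 1 − 0.39 − 0.1 = 0.51.
The capital stock: 0.39 × 14.1 = 5.499 pp.
Average years of schooling: 0.1 × 0.49 = 0.049 pp.
Labor input: 0.51 × 0.02 = 0.0102 pp.
TFP growth = 8.1 − 5.5582 = 2.5418%.

Total factor productivity growth was 2.542%.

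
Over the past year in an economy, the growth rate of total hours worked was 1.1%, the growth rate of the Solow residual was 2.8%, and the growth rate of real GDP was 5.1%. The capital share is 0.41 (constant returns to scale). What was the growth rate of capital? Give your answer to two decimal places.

4.03%

Labor's share = 1 − 0.41 = 0.59.
gY = gA + 0.59×1.1 + 0.41×g.
0.41×g = 5.1 − 2.8 − 0.649 = 1.651.
g = 1.651 / 0.41 = 4.0268%.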